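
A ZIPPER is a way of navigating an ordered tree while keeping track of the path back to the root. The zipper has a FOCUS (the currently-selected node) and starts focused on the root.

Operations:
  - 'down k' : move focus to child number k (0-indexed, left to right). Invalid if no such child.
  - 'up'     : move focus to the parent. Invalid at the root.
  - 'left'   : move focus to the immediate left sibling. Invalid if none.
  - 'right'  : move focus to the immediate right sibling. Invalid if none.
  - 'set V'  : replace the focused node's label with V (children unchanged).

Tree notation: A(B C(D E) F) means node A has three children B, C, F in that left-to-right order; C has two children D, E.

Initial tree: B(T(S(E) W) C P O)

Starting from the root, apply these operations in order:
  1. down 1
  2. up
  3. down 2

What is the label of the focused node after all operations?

Step 1 (down 1): focus=C path=1 depth=1 children=[] left=['T'] right=['P', 'O'] parent=B
Step 2 (up): focus=B path=root depth=0 children=['T', 'C', 'P', 'O'] (at root)
Step 3 (down 2): focus=P path=2 depth=1 children=[] left=['T', 'C'] right=['O'] parent=B

Answer: P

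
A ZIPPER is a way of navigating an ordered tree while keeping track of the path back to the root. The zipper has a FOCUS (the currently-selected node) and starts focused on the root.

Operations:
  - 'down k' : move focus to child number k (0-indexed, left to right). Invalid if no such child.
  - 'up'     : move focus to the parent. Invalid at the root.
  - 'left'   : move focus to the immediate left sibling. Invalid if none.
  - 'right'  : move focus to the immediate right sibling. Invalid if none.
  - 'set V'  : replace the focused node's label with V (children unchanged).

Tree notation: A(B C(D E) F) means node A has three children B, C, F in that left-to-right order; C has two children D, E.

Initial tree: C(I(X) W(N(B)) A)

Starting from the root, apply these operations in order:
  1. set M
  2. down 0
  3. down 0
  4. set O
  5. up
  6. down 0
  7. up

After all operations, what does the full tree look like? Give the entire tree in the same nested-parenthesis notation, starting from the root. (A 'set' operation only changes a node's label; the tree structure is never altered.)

Answer: M(I(O) W(N(B)) A)

Derivation:
Step 1 (set M): focus=M path=root depth=0 children=['I', 'W', 'A'] (at root)
Step 2 (down 0): focus=I path=0 depth=1 children=['X'] left=[] right=['W', 'A'] parent=M
Step 3 (down 0): focus=X path=0/0 depth=2 children=[] left=[] right=[] parent=I
Step 4 (set O): focus=O path=0/0 depth=2 children=[] left=[] right=[] parent=I
Step 5 (up): focus=I path=0 depth=1 children=['O'] left=[] right=['W', 'A'] parent=M
Step 6 (down 0): focus=O path=0/0 depth=2 children=[] left=[] right=[] parent=I
Step 7 (up): focus=I path=0 depth=1 children=['O'] left=[] right=['W', 'A'] parent=M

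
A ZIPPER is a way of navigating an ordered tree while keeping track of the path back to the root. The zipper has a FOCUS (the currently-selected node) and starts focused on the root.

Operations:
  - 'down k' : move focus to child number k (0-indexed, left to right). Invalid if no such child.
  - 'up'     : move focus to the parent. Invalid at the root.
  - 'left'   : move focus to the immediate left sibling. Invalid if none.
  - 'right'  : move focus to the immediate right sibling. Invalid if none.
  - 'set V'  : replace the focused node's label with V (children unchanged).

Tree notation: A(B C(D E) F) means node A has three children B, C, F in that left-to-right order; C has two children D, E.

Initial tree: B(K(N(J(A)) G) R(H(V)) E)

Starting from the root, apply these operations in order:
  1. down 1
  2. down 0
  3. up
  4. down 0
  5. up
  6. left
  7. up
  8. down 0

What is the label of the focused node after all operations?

Answer: K

Derivation:
Step 1 (down 1): focus=R path=1 depth=1 children=['H'] left=['K'] right=['E'] parent=B
Step 2 (down 0): focus=H path=1/0 depth=2 children=['V'] left=[] right=[] parent=R
Step 3 (up): focus=R path=1 depth=1 children=['H'] left=['K'] right=['E'] parent=B
Step 4 (down 0): focus=H path=1/0 depth=2 children=['V'] left=[] right=[] parent=R
Step 5 (up): focus=R path=1 depth=1 children=['H'] left=['K'] right=['E'] parent=B
Step 6 (left): focus=K path=0 depth=1 children=['N', 'G'] left=[] right=['R', 'E'] parent=B
Step 7 (up): focus=B path=root depth=0 children=['K', 'R', 'E'] (at root)
Step 8 (down 0): focus=K path=0 depth=1 children=['N', 'G'] left=[] right=['R', 'E'] parent=B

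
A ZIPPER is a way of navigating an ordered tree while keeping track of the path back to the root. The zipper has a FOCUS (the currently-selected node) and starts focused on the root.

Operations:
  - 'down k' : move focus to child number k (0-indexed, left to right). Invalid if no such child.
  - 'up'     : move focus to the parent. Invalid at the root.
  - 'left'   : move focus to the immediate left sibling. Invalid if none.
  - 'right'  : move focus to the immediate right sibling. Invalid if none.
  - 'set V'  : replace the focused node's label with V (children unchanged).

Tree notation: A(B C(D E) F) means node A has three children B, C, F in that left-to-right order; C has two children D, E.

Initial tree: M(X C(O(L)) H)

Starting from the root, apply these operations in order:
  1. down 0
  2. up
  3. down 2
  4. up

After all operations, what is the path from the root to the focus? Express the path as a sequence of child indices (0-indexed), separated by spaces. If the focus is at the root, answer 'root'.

Step 1 (down 0): focus=X path=0 depth=1 children=[] left=[] right=['C', 'H'] parent=M
Step 2 (up): focus=M path=root depth=0 children=['X', 'C', 'H'] (at root)
Step 3 (down 2): focus=H path=2 depth=1 children=[] left=['X', 'C'] right=[] parent=M
Step 4 (up): focus=M path=root depth=0 children=['X', 'C', 'H'] (at root)

Answer: root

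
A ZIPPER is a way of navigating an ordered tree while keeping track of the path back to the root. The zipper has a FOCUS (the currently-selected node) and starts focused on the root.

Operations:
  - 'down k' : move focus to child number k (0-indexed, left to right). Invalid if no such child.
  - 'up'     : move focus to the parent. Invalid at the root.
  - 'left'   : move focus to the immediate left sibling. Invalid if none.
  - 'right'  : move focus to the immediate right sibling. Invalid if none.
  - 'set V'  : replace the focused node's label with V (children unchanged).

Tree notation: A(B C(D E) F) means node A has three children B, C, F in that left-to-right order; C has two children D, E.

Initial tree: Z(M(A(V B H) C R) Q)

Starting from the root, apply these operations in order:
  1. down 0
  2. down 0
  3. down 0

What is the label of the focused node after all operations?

Step 1 (down 0): focus=M path=0 depth=1 children=['A', 'C', 'R'] left=[] right=['Q'] parent=Z
Step 2 (down 0): focus=A path=0/0 depth=2 children=['V', 'B', 'H'] left=[] right=['C', 'R'] parent=M
Step 3 (down 0): focus=V path=0/0/0 depth=3 children=[] left=[] right=['B', 'H'] parent=A

Answer: V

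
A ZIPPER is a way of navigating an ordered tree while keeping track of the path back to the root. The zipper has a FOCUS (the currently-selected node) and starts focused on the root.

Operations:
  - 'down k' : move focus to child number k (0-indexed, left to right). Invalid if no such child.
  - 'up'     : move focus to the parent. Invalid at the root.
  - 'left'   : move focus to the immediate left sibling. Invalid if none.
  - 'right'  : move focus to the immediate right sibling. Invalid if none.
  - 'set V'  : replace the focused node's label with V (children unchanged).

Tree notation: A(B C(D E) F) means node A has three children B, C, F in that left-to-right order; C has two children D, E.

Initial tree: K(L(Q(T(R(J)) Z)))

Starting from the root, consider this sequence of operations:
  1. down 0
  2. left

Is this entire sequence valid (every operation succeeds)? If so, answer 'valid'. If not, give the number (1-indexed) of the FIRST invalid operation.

Answer: 2

Derivation:
Step 1 (down 0): focus=L path=0 depth=1 children=['Q'] left=[] right=[] parent=K
Step 2 (left): INVALID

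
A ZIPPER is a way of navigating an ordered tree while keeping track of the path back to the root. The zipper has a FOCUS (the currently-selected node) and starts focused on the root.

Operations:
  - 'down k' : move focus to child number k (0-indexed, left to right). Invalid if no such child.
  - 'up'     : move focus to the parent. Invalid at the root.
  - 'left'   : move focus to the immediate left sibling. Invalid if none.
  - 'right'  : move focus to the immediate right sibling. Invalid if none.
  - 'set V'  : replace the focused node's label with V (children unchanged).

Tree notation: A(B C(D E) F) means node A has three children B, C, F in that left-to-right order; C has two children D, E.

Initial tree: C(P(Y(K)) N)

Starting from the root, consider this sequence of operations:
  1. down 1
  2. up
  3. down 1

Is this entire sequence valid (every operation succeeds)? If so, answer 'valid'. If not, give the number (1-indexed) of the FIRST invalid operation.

Step 1 (down 1): focus=N path=1 depth=1 children=[] left=['P'] right=[] parent=C
Step 2 (up): focus=C path=root depth=0 children=['P', 'N'] (at root)
Step 3 (down 1): focus=N path=1 depth=1 children=[] left=['P'] right=[] parent=C

Answer: valid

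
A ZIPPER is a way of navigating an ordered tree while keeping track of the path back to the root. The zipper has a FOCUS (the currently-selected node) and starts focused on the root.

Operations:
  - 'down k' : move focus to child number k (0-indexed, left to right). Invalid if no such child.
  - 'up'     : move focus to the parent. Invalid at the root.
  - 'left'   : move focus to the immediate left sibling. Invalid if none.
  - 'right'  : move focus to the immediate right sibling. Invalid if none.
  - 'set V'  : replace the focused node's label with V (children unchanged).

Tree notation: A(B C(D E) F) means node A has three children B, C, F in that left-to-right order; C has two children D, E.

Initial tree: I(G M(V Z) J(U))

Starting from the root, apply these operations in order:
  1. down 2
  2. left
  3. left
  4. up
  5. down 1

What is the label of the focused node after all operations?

Step 1 (down 2): focus=J path=2 depth=1 children=['U'] left=['G', 'M'] right=[] parent=I
Step 2 (left): focus=M path=1 depth=1 children=['V', 'Z'] left=['G'] right=['J'] parent=I
Step 3 (left): focus=G path=0 depth=1 children=[] left=[] right=['M', 'J'] parent=I
Step 4 (up): focus=I path=root depth=0 children=['G', 'M', 'J'] (at root)
Step 5 (down 1): focus=M path=1 depth=1 children=['V', 'Z'] left=['G'] right=['J'] parent=I

Answer: M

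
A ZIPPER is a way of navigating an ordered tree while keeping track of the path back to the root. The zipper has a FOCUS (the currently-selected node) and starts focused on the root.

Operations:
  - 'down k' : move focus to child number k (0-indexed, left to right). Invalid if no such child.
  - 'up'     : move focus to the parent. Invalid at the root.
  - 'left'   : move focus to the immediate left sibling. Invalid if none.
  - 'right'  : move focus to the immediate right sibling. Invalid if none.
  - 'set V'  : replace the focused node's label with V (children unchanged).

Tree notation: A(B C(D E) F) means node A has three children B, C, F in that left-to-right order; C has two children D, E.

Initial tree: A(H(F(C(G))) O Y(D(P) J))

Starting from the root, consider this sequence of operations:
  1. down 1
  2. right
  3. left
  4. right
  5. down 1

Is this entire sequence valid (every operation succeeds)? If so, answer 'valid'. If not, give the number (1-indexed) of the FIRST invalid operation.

Step 1 (down 1): focus=O path=1 depth=1 children=[] left=['H'] right=['Y'] parent=A
Step 2 (right): focus=Y path=2 depth=1 children=['D', 'J'] left=['H', 'O'] right=[] parent=A
Step 3 (left): focus=O path=1 depth=1 children=[] left=['H'] right=['Y'] parent=A
Step 4 (right): focus=Y path=2 depth=1 children=['D', 'J'] left=['H', 'O'] right=[] parent=A
Step 5 (down 1): focus=J path=2/1 depth=2 children=[] left=['D'] right=[] parent=Y

Answer: valid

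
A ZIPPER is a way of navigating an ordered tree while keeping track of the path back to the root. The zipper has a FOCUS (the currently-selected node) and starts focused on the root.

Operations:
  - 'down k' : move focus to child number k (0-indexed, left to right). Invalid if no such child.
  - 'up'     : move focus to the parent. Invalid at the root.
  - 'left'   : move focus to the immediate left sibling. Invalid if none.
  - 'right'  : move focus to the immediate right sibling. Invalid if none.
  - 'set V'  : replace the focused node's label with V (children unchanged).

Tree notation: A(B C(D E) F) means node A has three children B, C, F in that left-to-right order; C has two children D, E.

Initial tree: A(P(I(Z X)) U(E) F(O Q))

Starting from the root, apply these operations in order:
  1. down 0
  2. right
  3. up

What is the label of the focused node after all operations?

Answer: A

Derivation:
Step 1 (down 0): focus=P path=0 depth=1 children=['I'] left=[] right=['U', 'F'] parent=A
Step 2 (right): focus=U path=1 depth=1 children=['E'] left=['P'] right=['F'] parent=A
Step 3 (up): focus=A path=root depth=0 children=['P', 'U', 'F'] (at root)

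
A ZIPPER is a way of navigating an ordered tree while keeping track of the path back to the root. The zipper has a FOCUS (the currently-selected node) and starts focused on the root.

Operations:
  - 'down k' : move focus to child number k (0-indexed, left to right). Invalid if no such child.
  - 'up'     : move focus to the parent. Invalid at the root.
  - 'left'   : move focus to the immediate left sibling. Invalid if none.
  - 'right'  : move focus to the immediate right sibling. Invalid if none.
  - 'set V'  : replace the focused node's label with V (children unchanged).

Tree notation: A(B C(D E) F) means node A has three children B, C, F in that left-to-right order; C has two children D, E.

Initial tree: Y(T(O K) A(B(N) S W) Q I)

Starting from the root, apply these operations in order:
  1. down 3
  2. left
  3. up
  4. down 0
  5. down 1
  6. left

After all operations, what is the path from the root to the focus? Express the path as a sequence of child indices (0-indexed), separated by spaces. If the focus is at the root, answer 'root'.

Step 1 (down 3): focus=I path=3 depth=1 children=[] left=['T', 'A', 'Q'] right=[] parent=Y
Step 2 (left): focus=Q path=2 depth=1 children=[] left=['T', 'A'] right=['I'] parent=Y
Step 3 (up): focus=Y path=root depth=0 children=['T', 'A', 'Q', 'I'] (at root)
Step 4 (down 0): focus=T path=0 depth=1 children=['O', 'K'] left=[] right=['A', 'Q', 'I'] parent=Y
Step 5 (down 1): focus=K path=0/1 depth=2 children=[] left=['O'] right=[] parent=T
Step 6 (left): focus=O path=0/0 depth=2 children=[] left=[] right=['K'] parent=T

Answer: 0 0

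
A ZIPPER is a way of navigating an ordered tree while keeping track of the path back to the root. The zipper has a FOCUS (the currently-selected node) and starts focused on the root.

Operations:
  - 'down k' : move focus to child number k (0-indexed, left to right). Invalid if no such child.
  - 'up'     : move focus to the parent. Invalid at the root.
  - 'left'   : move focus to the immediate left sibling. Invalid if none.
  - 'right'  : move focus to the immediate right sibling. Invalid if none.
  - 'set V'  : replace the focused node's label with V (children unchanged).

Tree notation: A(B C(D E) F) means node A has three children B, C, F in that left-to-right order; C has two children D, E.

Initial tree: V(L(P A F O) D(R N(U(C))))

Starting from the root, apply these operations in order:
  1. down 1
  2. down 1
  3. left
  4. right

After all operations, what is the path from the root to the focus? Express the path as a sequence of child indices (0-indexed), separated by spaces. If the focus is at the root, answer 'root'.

Answer: 1 1

Derivation:
Step 1 (down 1): focus=D path=1 depth=1 children=['R', 'N'] left=['L'] right=[] parent=V
Step 2 (down 1): focus=N path=1/1 depth=2 children=['U'] left=['R'] right=[] parent=D
Step 3 (left): focus=R path=1/0 depth=2 children=[] left=[] right=['N'] parent=D
Step 4 (right): focus=N path=1/1 depth=2 children=['U'] left=['R'] right=[] parent=D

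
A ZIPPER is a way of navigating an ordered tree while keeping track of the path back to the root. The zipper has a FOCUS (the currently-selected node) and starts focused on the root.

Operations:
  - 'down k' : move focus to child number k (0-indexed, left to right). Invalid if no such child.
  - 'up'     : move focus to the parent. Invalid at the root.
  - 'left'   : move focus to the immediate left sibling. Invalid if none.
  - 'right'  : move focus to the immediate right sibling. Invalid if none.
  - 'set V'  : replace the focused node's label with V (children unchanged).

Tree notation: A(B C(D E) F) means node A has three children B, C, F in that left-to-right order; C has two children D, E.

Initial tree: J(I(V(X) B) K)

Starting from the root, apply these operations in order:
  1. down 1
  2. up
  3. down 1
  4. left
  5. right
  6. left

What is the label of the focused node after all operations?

Answer: I

Derivation:
Step 1 (down 1): focus=K path=1 depth=1 children=[] left=['I'] right=[] parent=J
Step 2 (up): focus=J path=root depth=0 children=['I', 'K'] (at root)
Step 3 (down 1): focus=K path=1 depth=1 children=[] left=['I'] right=[] parent=J
Step 4 (left): focus=I path=0 depth=1 children=['V', 'B'] left=[] right=['K'] parent=J
Step 5 (right): focus=K path=1 depth=1 children=[] left=['I'] right=[] parent=J
Step 6 (left): focus=I path=0 depth=1 children=['V', 'B'] left=[] right=['K'] parent=J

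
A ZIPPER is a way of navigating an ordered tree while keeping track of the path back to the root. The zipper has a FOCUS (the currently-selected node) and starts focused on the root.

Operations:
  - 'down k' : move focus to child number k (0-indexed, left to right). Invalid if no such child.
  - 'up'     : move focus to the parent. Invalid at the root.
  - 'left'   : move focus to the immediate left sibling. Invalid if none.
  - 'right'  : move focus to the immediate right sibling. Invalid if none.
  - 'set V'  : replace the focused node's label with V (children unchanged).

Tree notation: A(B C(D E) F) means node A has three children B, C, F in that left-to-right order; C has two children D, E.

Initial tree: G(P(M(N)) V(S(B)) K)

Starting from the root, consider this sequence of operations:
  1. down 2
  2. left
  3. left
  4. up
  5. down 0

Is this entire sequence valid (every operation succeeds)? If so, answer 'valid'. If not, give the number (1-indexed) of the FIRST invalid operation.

Answer: valid

Derivation:
Step 1 (down 2): focus=K path=2 depth=1 children=[] left=['P', 'V'] right=[] parent=G
Step 2 (left): focus=V path=1 depth=1 children=['S'] left=['P'] right=['K'] parent=G
Step 3 (left): focus=P path=0 depth=1 children=['M'] left=[] right=['V', 'K'] parent=G
Step 4 (up): focus=G path=root depth=0 children=['P', 'V', 'K'] (at root)
Step 5 (down 0): focus=P path=0 depth=1 children=['M'] left=[] right=['V', 'K'] parent=G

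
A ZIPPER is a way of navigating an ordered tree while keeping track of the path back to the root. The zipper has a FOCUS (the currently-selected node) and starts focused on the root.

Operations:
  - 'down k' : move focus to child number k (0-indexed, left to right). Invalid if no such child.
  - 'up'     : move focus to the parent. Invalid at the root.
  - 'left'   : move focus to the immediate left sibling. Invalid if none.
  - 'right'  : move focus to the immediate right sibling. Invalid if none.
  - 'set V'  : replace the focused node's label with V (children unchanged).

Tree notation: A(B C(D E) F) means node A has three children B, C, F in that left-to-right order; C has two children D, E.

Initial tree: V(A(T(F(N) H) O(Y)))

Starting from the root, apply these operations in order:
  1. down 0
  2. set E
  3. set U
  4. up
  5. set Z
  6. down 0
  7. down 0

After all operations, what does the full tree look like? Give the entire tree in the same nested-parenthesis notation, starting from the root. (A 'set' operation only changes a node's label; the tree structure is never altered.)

Step 1 (down 0): focus=A path=0 depth=1 children=['T', 'O'] left=[] right=[] parent=V
Step 2 (set E): focus=E path=0 depth=1 children=['T', 'O'] left=[] right=[] parent=V
Step 3 (set U): focus=U path=0 depth=1 children=['T', 'O'] left=[] right=[] parent=V
Step 4 (up): focus=V path=root depth=0 children=['U'] (at root)
Step 5 (set Z): focus=Z path=root depth=0 children=['U'] (at root)
Step 6 (down 0): focus=U path=0 depth=1 children=['T', 'O'] left=[] right=[] parent=Z
Step 7 (down 0): focus=T path=0/0 depth=2 children=['F', 'H'] left=[] right=['O'] parent=U

Answer: Z(U(T(F(N) H) O(Y)))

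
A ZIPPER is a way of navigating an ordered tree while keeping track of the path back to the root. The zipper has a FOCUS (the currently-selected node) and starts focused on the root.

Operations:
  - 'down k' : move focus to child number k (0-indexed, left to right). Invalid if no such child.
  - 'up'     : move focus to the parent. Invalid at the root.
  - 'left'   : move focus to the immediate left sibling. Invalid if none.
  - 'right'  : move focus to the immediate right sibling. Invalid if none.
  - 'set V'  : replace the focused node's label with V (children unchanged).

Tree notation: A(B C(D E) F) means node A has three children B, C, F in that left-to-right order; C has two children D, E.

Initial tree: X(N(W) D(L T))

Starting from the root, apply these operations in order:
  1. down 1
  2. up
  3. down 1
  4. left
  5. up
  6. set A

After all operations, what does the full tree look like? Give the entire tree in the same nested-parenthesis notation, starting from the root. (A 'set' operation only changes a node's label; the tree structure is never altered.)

Answer: A(N(W) D(L T))

Derivation:
Step 1 (down 1): focus=D path=1 depth=1 children=['L', 'T'] left=['N'] right=[] parent=X
Step 2 (up): focus=X path=root depth=0 children=['N', 'D'] (at root)
Step 3 (down 1): focus=D path=1 depth=1 children=['L', 'T'] left=['N'] right=[] parent=X
Step 4 (left): focus=N path=0 depth=1 children=['W'] left=[] right=['D'] parent=X
Step 5 (up): focus=X path=root depth=0 children=['N', 'D'] (at root)
Step 6 (set A): focus=A path=root depth=0 children=['N', 'D'] (at root)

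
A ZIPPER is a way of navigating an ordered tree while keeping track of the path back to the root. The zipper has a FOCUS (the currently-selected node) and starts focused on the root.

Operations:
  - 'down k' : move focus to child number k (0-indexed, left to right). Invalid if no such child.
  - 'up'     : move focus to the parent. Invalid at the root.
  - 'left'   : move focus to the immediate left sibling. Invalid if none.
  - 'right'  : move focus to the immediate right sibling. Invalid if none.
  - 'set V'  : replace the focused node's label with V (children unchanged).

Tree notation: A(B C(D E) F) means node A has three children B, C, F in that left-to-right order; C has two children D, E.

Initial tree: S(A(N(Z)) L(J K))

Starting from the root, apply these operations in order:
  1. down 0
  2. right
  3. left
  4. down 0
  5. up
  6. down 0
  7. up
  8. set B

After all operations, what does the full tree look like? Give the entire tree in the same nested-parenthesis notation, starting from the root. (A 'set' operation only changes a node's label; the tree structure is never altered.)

Answer: S(B(N(Z)) L(J K))

Derivation:
Step 1 (down 0): focus=A path=0 depth=1 children=['N'] left=[] right=['L'] parent=S
Step 2 (right): focus=L path=1 depth=1 children=['J', 'K'] left=['A'] right=[] parent=S
Step 3 (left): focus=A path=0 depth=1 children=['N'] left=[] right=['L'] parent=S
Step 4 (down 0): focus=N path=0/0 depth=2 children=['Z'] left=[] right=[] parent=A
Step 5 (up): focus=A path=0 depth=1 children=['N'] left=[] right=['L'] parent=S
Step 6 (down 0): focus=N path=0/0 depth=2 children=['Z'] left=[] right=[] parent=A
Step 7 (up): focus=A path=0 depth=1 children=['N'] left=[] right=['L'] parent=S
Step 8 (set B): focus=B path=0 depth=1 children=['N'] left=[] right=['L'] parent=S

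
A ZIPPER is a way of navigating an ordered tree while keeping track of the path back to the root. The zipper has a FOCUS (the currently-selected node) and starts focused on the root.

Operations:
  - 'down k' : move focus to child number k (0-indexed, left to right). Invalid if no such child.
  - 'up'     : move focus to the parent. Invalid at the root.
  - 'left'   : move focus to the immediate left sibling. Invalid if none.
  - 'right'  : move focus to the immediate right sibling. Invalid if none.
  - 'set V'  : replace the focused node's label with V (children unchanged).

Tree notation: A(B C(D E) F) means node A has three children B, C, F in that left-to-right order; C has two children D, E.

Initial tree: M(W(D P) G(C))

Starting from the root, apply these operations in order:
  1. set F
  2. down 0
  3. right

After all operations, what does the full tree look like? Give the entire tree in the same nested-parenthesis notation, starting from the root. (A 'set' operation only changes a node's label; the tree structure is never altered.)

Answer: F(W(D P) G(C))

Derivation:
Step 1 (set F): focus=F path=root depth=0 children=['W', 'G'] (at root)
Step 2 (down 0): focus=W path=0 depth=1 children=['D', 'P'] left=[] right=['G'] parent=F
Step 3 (right): focus=G path=1 depth=1 children=['C'] left=['W'] right=[] parent=F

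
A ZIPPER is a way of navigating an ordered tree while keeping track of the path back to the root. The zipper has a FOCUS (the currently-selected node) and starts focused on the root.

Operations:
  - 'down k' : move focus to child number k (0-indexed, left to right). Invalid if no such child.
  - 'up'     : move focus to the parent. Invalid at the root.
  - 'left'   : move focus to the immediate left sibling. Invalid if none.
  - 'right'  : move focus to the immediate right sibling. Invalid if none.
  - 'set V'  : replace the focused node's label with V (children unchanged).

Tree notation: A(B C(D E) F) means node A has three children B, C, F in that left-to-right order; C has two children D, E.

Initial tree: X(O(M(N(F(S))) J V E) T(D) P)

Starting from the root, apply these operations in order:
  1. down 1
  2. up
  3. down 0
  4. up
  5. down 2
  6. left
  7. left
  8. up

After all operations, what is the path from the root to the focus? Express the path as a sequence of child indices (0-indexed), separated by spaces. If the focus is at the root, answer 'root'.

Answer: root

Derivation:
Step 1 (down 1): focus=T path=1 depth=1 children=['D'] left=['O'] right=['P'] parent=X
Step 2 (up): focus=X path=root depth=0 children=['O', 'T', 'P'] (at root)
Step 3 (down 0): focus=O path=0 depth=1 children=['M', 'J', 'V', 'E'] left=[] right=['T', 'P'] parent=X
Step 4 (up): focus=X path=root depth=0 children=['O', 'T', 'P'] (at root)
Step 5 (down 2): focus=P path=2 depth=1 children=[] left=['O', 'T'] right=[] parent=X
Step 6 (left): focus=T path=1 depth=1 children=['D'] left=['O'] right=['P'] parent=X
Step 7 (left): focus=O path=0 depth=1 children=['M', 'J', 'V', 'E'] left=[] right=['T', 'P'] parent=X
Step 8 (up): focus=X path=root depth=0 children=['O', 'T', 'P'] (at root)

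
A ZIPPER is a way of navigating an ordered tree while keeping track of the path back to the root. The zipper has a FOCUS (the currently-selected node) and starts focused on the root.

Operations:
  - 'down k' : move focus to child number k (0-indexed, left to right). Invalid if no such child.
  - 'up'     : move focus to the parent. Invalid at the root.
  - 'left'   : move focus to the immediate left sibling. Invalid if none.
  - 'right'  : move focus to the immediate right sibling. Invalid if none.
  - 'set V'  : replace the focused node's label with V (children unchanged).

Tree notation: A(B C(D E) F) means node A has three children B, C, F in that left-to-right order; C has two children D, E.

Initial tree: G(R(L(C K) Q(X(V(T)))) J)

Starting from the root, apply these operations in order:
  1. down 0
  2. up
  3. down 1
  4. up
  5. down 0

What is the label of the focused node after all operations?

Answer: R

Derivation:
Step 1 (down 0): focus=R path=0 depth=1 children=['L', 'Q'] left=[] right=['J'] parent=G
Step 2 (up): focus=G path=root depth=0 children=['R', 'J'] (at root)
Step 3 (down 1): focus=J path=1 depth=1 children=[] left=['R'] right=[] parent=G
Step 4 (up): focus=G path=root depth=0 children=['R', 'J'] (at root)
Step 5 (down 0): focus=R path=0 depth=1 children=['L', 'Q'] left=[] right=['J'] parent=G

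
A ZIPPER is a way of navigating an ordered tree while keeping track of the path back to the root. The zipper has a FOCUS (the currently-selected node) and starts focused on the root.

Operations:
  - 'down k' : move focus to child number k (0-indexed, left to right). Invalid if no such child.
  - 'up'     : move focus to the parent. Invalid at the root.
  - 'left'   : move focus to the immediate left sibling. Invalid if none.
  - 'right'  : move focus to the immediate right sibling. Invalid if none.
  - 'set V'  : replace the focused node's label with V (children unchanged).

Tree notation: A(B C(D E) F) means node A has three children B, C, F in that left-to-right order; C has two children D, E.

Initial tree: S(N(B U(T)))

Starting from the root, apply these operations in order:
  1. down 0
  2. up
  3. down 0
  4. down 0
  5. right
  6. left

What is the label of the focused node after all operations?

Answer: B

Derivation:
Step 1 (down 0): focus=N path=0 depth=1 children=['B', 'U'] left=[] right=[] parent=S
Step 2 (up): focus=S path=root depth=0 children=['N'] (at root)
Step 3 (down 0): focus=N path=0 depth=1 children=['B', 'U'] left=[] right=[] parent=S
Step 4 (down 0): focus=B path=0/0 depth=2 children=[] left=[] right=['U'] parent=N
Step 5 (right): focus=U path=0/1 depth=2 children=['T'] left=['B'] right=[] parent=N
Step 6 (left): focus=B path=0/0 depth=2 children=[] left=[] right=['U'] parent=N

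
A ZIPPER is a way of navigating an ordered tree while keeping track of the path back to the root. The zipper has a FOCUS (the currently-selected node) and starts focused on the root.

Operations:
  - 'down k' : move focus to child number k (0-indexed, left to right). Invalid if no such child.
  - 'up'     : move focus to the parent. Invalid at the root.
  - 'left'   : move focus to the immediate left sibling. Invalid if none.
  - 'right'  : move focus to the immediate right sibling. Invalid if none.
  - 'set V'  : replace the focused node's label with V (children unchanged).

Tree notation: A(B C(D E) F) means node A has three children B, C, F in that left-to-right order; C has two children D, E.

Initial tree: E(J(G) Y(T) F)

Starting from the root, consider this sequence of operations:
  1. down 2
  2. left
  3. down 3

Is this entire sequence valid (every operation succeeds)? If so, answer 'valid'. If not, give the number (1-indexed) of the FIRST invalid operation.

Step 1 (down 2): focus=F path=2 depth=1 children=[] left=['J', 'Y'] right=[] parent=E
Step 2 (left): focus=Y path=1 depth=1 children=['T'] left=['J'] right=['F'] parent=E
Step 3 (down 3): INVALID

Answer: 3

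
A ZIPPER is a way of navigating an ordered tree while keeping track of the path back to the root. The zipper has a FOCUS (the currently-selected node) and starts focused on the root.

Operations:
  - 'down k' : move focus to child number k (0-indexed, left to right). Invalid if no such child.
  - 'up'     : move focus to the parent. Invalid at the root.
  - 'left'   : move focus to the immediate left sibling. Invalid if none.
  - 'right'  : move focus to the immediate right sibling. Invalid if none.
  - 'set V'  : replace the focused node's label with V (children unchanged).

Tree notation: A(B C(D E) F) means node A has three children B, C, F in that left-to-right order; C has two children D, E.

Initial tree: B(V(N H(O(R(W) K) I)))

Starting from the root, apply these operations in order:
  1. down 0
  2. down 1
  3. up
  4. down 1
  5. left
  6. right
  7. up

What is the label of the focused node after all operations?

Answer: V

Derivation:
Step 1 (down 0): focus=V path=0 depth=1 children=['N', 'H'] left=[] right=[] parent=B
Step 2 (down 1): focus=H path=0/1 depth=2 children=['O', 'I'] left=['N'] right=[] parent=V
Step 3 (up): focus=V path=0 depth=1 children=['N', 'H'] left=[] right=[] parent=B
Step 4 (down 1): focus=H path=0/1 depth=2 children=['O', 'I'] left=['N'] right=[] parent=V
Step 5 (left): focus=N path=0/0 depth=2 children=[] left=[] right=['H'] parent=V
Step 6 (right): focus=H path=0/1 depth=2 children=['O', 'I'] left=['N'] right=[] parent=V
Step 7 (up): focus=V path=0 depth=1 children=['N', 'H'] left=[] right=[] parent=B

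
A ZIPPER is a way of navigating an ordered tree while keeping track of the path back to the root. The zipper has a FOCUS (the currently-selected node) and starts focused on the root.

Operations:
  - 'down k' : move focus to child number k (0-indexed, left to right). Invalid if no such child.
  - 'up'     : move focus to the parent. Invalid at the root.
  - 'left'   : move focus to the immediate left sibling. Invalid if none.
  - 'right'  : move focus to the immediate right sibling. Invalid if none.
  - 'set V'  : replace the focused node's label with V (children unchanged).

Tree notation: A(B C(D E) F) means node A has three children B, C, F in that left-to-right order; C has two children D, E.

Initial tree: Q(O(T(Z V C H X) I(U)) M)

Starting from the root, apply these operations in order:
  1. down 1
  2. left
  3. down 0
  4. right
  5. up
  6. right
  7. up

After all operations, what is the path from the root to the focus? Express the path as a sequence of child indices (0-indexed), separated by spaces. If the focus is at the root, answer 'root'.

Answer: root

Derivation:
Step 1 (down 1): focus=M path=1 depth=1 children=[] left=['O'] right=[] parent=Q
Step 2 (left): focus=O path=0 depth=1 children=['T', 'I'] left=[] right=['M'] parent=Q
Step 3 (down 0): focus=T path=0/0 depth=2 children=['Z', 'V', 'C', 'H', 'X'] left=[] right=['I'] parent=O
Step 4 (right): focus=I path=0/1 depth=2 children=['U'] left=['T'] right=[] parent=O
Step 5 (up): focus=O path=0 depth=1 children=['T', 'I'] left=[] right=['M'] parent=Q
Step 6 (right): focus=M path=1 depth=1 children=[] left=['O'] right=[] parent=Q
Step 7 (up): focus=Q path=root depth=0 children=['O', 'M'] (at root)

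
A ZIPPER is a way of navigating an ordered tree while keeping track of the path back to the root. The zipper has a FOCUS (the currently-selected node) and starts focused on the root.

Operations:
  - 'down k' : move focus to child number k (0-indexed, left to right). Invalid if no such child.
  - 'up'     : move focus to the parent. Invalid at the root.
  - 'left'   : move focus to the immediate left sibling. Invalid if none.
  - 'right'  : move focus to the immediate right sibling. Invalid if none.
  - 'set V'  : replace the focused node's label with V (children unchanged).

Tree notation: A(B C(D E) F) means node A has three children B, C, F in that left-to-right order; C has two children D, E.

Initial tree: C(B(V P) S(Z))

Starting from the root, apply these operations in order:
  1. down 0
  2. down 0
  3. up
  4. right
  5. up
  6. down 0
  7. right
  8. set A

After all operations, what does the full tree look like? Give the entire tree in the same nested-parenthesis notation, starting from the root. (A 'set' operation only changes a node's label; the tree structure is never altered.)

Step 1 (down 0): focus=B path=0 depth=1 children=['V', 'P'] left=[] right=['S'] parent=C
Step 2 (down 0): focus=V path=0/0 depth=2 children=[] left=[] right=['P'] parent=B
Step 3 (up): focus=B path=0 depth=1 children=['V', 'P'] left=[] right=['S'] parent=C
Step 4 (right): focus=S path=1 depth=1 children=['Z'] left=['B'] right=[] parent=C
Step 5 (up): focus=C path=root depth=0 children=['B', 'S'] (at root)
Step 6 (down 0): focus=B path=0 depth=1 children=['V', 'P'] left=[] right=['S'] parent=C
Step 7 (right): focus=S path=1 depth=1 children=['Z'] left=['B'] right=[] parent=C
Step 8 (set A): focus=A path=1 depth=1 children=['Z'] left=['B'] right=[] parent=C

Answer: C(B(V P) A(Z))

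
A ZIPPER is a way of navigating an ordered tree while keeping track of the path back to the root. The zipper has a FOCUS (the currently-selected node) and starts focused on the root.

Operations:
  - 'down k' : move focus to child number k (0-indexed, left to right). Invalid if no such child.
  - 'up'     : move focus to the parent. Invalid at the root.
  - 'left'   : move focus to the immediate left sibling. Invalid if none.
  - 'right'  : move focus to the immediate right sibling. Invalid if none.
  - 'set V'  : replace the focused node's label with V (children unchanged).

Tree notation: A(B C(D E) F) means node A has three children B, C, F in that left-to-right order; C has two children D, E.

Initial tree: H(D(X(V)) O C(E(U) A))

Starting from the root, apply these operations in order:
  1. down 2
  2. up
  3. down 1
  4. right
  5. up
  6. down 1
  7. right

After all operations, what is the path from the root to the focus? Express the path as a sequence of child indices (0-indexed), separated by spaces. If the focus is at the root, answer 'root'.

Answer: 2

Derivation:
Step 1 (down 2): focus=C path=2 depth=1 children=['E', 'A'] left=['D', 'O'] right=[] parent=H
Step 2 (up): focus=H path=root depth=0 children=['D', 'O', 'C'] (at root)
Step 3 (down 1): focus=O path=1 depth=1 children=[] left=['D'] right=['C'] parent=H
Step 4 (right): focus=C path=2 depth=1 children=['E', 'A'] left=['D', 'O'] right=[] parent=H
Step 5 (up): focus=H path=root depth=0 children=['D', 'O', 'C'] (at root)
Step 6 (down 1): focus=O path=1 depth=1 children=[] left=['D'] right=['C'] parent=H
Step 7 (right): focus=C path=2 depth=1 children=['E', 'A'] left=['D', 'O'] right=[] parent=H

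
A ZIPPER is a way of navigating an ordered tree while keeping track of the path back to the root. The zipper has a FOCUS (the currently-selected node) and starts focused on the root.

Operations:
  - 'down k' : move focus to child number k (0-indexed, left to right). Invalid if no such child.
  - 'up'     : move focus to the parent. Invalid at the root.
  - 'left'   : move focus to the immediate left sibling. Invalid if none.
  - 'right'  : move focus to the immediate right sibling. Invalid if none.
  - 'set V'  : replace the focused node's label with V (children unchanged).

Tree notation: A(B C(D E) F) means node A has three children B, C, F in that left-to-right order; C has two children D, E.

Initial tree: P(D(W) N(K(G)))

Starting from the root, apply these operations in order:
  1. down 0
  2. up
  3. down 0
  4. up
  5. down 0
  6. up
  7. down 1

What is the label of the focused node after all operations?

Answer: N

Derivation:
Step 1 (down 0): focus=D path=0 depth=1 children=['W'] left=[] right=['N'] parent=P
Step 2 (up): focus=P path=root depth=0 children=['D', 'N'] (at root)
Step 3 (down 0): focus=D path=0 depth=1 children=['W'] left=[] right=['N'] parent=P
Step 4 (up): focus=P path=root depth=0 children=['D', 'N'] (at root)
Step 5 (down 0): focus=D path=0 depth=1 children=['W'] left=[] right=['N'] parent=P
Step 6 (up): focus=P path=root depth=0 children=['D', 'N'] (at root)
Step 7 (down 1): focus=N path=1 depth=1 children=['K'] left=['D'] right=[] parent=P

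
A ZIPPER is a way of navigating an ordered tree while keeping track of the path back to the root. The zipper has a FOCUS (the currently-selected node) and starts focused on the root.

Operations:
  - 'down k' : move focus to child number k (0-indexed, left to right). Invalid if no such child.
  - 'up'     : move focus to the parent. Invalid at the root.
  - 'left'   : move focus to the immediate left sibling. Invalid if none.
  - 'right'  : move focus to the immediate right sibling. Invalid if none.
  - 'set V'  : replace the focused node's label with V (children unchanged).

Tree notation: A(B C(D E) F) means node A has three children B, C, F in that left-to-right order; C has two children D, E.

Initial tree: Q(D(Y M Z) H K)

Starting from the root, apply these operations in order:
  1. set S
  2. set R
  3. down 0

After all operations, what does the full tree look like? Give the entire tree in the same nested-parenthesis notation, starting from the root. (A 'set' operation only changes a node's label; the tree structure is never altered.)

Step 1 (set S): focus=S path=root depth=0 children=['D', 'H', 'K'] (at root)
Step 2 (set R): focus=R path=root depth=0 children=['D', 'H', 'K'] (at root)
Step 3 (down 0): focus=D path=0 depth=1 children=['Y', 'M', 'Z'] left=[] right=['H', 'K'] parent=R

Answer: R(D(Y M Z) H K)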